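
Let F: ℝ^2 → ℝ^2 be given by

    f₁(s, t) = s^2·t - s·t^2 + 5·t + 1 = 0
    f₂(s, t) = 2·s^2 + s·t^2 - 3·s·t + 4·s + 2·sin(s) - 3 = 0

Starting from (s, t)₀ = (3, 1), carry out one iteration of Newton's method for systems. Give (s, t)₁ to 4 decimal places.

(1.1445, 0.6597)

At (3, 1): F = (12.0000, 21.282240).
Jacobian J = [[2·s·t - t^2, s^2 - 2·s·t + 5], [4·s + t^2 - 3·t + 2·cos(s) + 4, 2·s·t - 3·s]].
At the point, J = [[5.0000, 8.0000], [12.020015, -3.0000]] (det J = -111.160120).
Solving J·Δ = −F gives Δ = (-1.8555, -0.3403).
Then the next iterate is (s, t)₁ = (1.1445, 0.6597).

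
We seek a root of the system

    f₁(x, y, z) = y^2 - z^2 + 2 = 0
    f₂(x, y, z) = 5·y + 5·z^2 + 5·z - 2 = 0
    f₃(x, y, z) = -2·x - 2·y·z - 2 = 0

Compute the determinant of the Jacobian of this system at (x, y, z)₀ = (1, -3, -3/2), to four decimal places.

-90.0000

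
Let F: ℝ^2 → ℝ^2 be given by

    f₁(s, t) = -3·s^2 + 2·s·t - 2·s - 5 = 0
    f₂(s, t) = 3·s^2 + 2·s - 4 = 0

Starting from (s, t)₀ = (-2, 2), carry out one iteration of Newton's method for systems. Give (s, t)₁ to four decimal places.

(-1.6000, -1.8500)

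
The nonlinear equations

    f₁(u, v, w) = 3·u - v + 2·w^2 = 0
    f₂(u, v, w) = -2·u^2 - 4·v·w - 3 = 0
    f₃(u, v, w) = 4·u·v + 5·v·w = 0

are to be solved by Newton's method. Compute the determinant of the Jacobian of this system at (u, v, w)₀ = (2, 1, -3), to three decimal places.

J = [[3, -1, 4·w], [-4·u, -4·w, -4·v], [4·v, 4·u + 5·w, 5·v]].
At the point, J = [[3.000, -1.000, -12.000], [-8.000, 12.000, -4.000], [4.000, -7.000, 5.000]].
det J = -24.000.

-24.000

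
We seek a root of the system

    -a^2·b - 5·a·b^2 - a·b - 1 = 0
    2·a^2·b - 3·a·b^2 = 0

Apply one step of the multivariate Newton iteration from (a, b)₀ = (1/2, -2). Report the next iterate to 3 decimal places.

(0.432, -1.091)

At (1/2, -2): F = (-9.500, -7.000).
Jacobian J = [[-2·a·b - 5·b^2 - b, -a^2 - 10·a·b - a], [4·a·b - 3·b^2, 2·a^2 - 6·a·b]].
At the point, J = [[-16.000, 9.250], [-16.000, 6.500]] (det J = 44.000).
Solving J·Δ = −F gives Δ = (-0.068, 0.909).
Then the next iterate is (a, b)₁ = (0.432, -1.091).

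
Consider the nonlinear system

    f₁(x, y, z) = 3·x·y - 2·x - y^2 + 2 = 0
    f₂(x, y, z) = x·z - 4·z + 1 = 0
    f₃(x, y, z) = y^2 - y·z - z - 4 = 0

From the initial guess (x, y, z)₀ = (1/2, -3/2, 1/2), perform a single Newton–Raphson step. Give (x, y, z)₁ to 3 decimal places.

At (1/2, -3/2, 1/2): F = (-3.500, -0.750, -1.500).
Jacobian J = [[3·y - 2, 3·x - 2·y, 0], [z, 0, x - 4], [0, 2·y - z, -y - 1]].
At the point, J = [[-6.500, 4.500, 0.000], [0.500, 0.000, -3.500], [0.000, -3.500, 0.500]] (det J = 78.500).
Solving J·Δ = −F gives Δ = (-0.869, -0.477, -0.338).
Then the next iterate is (x, y, z)₁ = (-0.369, -1.977, 0.162).

(-0.369, -1.977, 0.162)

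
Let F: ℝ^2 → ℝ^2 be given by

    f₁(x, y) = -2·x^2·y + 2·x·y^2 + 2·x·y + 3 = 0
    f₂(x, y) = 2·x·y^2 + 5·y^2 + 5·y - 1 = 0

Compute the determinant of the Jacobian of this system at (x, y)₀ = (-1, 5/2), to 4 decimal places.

725.0000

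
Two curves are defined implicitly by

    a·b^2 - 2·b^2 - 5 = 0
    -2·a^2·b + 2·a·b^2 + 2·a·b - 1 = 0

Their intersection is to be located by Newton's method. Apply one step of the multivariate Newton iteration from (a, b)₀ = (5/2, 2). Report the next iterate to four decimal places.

At (5/2, 2): F = (-3.0000, 4.0000).
Jacobian J = [[b^2, 2·a·b - 4·b], [-4·a·b + 2·b^2 + 2·b, -2·a^2 + 4·a·b + 2·a]].
At the point, J = [[4.0000, 2.0000], [-8.0000, 12.5000]] (det J = 66.0000).
Solving J·Δ = −F gives Δ = (0.6894, 0.1212).
Then the next iterate is (a, b)₁ = (3.1894, 2.1212).

(3.1894, 2.1212)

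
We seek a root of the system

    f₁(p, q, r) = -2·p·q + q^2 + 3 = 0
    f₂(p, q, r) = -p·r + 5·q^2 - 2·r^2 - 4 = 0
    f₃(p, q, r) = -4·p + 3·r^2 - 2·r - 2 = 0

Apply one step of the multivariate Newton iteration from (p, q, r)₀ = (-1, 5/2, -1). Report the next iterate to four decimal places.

(0.3614, 1.4367, -0.8057)

At (-1, 5/2, -1): F = (14.2500, 24.2500, 7.0000).
Jacobian J = [[-2·q, -2·p + 2·q, 0], [-r, 10·q, -p - 4·r], [-4, 0, 6·r - 2]].
At the point, J = [[-5.0000, 7.0000, 0.0000], [1.0000, 25.0000, 5.0000], [-4.0000, 0.0000, -8.0000]] (det J = 916.0000).
Solving J·Δ = −F gives Δ = (1.3614, -1.0633, 0.1943).
Then the next iterate is (p, q, r)₁ = (0.3614, 1.4367, -0.8057).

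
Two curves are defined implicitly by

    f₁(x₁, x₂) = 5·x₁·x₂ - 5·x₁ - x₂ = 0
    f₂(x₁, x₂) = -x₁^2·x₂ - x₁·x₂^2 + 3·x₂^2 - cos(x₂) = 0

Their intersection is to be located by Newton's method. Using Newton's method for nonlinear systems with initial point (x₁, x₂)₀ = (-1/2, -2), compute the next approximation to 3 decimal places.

At (-1/2, -2): F = (9.500, 14.91615).
Jacobian J = [[5·x₂ - 5, 5·x₁ - 1], [-2·x₁·x₂ - x₂^2, -x₁^2 - 2·x₁·x₂ + 6·x₂ + sin(x₂)]].
At the point, J = [[-15.000, -3.500], [-6.000, -15.15930]] (det J = 206.38946).
Solving J·Δ = −F gives Δ = (0.445, 0.808).
Then the next iterate is (x₁, x₂)₁ = (-0.055, -1.192).

(-0.055, -1.192)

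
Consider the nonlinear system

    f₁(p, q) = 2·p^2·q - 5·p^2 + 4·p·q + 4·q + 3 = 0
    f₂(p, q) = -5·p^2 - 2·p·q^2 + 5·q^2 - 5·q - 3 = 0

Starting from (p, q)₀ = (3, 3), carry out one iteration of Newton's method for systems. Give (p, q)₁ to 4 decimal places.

At (3, 3): F = (60.0000, -72.0000).
Jacobian J = [[4·p·q - 10·p + 4·q, 2·p^2 + 4·p + 4], [-10·p - 2·q^2, -4·p·q + 10·q - 5]].
At the point, J = [[18.0000, 34.0000], [-48.0000, -11.0000]] (det J = 1434.0000).
Solving J·Δ = −F gives Δ = (-1.2469, -1.1046).
Then the next iterate is (p, q)₁ = (1.7531, 1.8954).

(1.7531, 1.8954)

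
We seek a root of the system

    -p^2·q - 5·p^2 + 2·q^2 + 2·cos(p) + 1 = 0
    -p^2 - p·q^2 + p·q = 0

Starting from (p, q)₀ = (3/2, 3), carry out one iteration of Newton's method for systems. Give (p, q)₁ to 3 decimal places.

At (3/2, 3): F = (1.14147, -11.250).
Jacobian J = [[-2·p·q - 10·p - 2·sin(p), -p^2 + 4·q], [-2·p - q^2 + q, -2·p·q + p]].
At the point, J = [[-25.99499, 9.750], [-9.000, -7.500]] (det J = 282.71242).
Solving J·Δ = −F gives Δ = (-0.358, -1.071).
Then the next iterate is (p, q)₁ = (1.142, 1.929).

(1.142, 1.929)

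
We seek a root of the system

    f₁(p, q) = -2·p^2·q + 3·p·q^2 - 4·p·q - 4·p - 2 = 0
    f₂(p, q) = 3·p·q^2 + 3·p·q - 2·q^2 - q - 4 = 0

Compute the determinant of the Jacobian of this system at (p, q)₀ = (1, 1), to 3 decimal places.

-36.000

J = [[-4·p·q + 3·q^2 - 4·q - 4, -2·p^2 + 6·p·q - 4·p], [3·q^2 + 3·q, 6·p·q + 3·p - 4·q - 1]].
At the point, J = [[-9.000, 0.000], [6.000, 4.000]].
det J = -36.000.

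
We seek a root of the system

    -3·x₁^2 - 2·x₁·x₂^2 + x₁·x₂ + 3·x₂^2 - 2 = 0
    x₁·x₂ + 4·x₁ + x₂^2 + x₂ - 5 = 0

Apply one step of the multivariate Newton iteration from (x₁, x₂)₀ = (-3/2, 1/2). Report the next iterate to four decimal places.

(1.3889, -3.5000)

At (-3/2, 1/2): F = (-8.0000, -11.0000).
Jacobian J = [[-6·x₁ - 2·x₂^2 + x₂, -4·x₁·x₂ + x₁ + 6·x₂], [x₂ + 4, x₁ + 2·x₂ + 1]].
At the point, J = [[9.0000, 4.5000], [4.5000, 0.5000]] (det J = -15.7500).
Solving J·Δ = −F gives Δ = (2.8889, -4.0000).
Then the next iterate is (x₁, x₂)₁ = (1.3889, -3.5000).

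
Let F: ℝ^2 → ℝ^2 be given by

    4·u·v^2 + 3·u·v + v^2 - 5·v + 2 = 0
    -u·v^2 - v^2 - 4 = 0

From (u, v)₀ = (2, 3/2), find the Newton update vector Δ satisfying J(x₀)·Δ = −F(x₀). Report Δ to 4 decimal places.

At (2, 3/2): F = (23.7500, -10.7500).
Jacobian J = [[4·v^2 + 3·v, 8·u·v + 3·u + 2·v - 5], [-v^2, -2·u·v - 2·v]].
At the point, J = [[13.5000, 28.0000], [-2.2500, -9.0000]] (det J = -58.5000).
Solving J·Δ = −F gives Δ = (1.4915, -1.5673).

(1.4915, -1.5673)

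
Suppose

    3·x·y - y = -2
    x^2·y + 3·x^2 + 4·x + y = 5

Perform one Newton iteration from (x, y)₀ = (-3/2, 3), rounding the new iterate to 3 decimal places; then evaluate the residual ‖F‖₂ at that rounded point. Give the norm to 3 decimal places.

4.585

At (-3/2, 3): F = (-14.500, 5.500).
Jacobian J = [[3·y, 3·x - 1], [2·x·y + 6·x + 4, x^2 + 1]].
At the point, J = [[9.000, -5.500], [-14.000, 3.250]] (det J = -47.750).
Solving J·Δ = −F gives Δ = (-0.353, -3.215).
Then the next iterate is (x, y)₁ = (-1.853, -0.215).
Re-evaluating at (-1.853, -0.215): F = (3.41019, -3.06440), so ‖F‖₂ = 4.585.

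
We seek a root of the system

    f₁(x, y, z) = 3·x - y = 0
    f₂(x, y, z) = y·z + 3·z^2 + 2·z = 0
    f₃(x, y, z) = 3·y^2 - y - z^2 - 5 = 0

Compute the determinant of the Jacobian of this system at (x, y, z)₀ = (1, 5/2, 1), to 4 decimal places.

-447.0000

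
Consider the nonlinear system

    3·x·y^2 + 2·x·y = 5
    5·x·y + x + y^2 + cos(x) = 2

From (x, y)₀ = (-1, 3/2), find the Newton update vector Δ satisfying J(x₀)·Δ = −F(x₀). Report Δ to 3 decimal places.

(0.664, -0.752)

At (-1, 3/2): F = (-14.750, -7.70970).
Jacobian J = [[3·y^2 + 2·y, 6·x·y + 2·x], [5·y - sin(x) + 1, 5·x + 2·y]].
At the point, J = [[9.750, -11.000], [9.34147, -2.000]] (det J = 83.25618).
Solving J·Δ = −F gives Δ = (0.664, -0.752).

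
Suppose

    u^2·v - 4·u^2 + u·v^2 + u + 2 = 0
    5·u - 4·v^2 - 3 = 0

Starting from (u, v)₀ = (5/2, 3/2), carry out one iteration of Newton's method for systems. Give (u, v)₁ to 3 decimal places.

(1.101, 0.959)

At (5/2, 3/2): F = (-5.500, 0.500).
Jacobian J = [[2·u·v - 8·u + v^2 + 1, u^2 + 2·u·v], [5, -8·v]].
At the point, J = [[-9.250, 13.750], [5.000, -12.000]] (det J = 42.250).
Solving J·Δ = −F gives Δ = (-1.399, -0.541).
Then the next iterate is (u, v)₁ = (1.101, 0.959).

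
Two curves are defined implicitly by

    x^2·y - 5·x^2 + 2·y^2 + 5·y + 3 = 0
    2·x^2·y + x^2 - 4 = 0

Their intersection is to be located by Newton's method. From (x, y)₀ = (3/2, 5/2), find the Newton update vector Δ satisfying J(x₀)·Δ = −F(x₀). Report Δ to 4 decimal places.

(-0.1836, -1.3769)

At (3/2, 5/2): F = (22.3750, 9.5000).
Jacobian J = [[2·x·y - 10·x, x^2 + 4·y + 5], [4·x·y + 2·x, 2·x^2]].
At the point, J = [[-7.5000, 17.2500], [18.0000, 4.5000]] (det J = -344.2500).
Solving J·Δ = −F gives Δ = (-0.1836, -1.3769).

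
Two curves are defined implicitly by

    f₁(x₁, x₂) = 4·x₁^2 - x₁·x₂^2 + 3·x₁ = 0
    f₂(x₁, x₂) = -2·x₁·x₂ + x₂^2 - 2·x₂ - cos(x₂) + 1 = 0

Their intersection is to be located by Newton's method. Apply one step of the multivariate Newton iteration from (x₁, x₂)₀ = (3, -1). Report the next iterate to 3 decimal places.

At (3, -1): F = (42.000, 9.45970).
Jacobian J = [[8·x₁ - x₂^2 + 3, -2·x₁·x₂], [-2·x₂, -2·x₁ + 2·x₂ + sin(x₂) - 2]].
At the point, J = [[26.000, 6.000], [2.000, -10.84147]] (det J = -293.87825).
Solving J·Δ = −F gives Δ = (-1.743, 0.551).
Then the next iterate is (x₁, x₂)₁ = (1.257, -0.449).

(1.257, -0.449)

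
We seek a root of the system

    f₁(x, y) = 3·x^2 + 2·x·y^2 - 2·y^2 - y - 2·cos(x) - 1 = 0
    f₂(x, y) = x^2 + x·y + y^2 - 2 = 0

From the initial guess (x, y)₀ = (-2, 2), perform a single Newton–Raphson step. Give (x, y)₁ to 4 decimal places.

(-1.6485, 1.3515)

At (-2, 2): F = (-14.167706, 2.0000).
Jacobian J = [[6·x + 2·y^2 + 2·sin(x), 4·x·y - 4·y - 1], [2·x + y, x + 2·y]].
At the point, J = [[-5.818595, -25.0000], [-2.0000, 2.0000]] (det J = -61.637190).
Solving J·Δ = −F gives Δ = (0.3515, -0.6485).
Then the next iterate is (x, y)₁ = (-1.6485, 1.3515).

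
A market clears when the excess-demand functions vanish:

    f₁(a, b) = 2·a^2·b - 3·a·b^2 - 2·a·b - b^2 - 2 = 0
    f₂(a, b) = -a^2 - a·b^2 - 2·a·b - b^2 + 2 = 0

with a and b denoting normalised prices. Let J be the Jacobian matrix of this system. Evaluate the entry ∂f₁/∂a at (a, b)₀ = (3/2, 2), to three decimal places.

-4.000

∂f₁/∂a = 4·a·b - 3·b^2 - 2·b.
At (3/2, 2) this is -4.000.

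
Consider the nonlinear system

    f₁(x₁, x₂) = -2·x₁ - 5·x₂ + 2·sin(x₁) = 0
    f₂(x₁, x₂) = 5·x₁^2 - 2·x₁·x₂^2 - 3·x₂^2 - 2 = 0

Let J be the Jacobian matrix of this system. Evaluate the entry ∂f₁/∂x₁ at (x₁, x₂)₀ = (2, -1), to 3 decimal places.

-2.832

∂f₁/∂x₁ = 2·cos(x₁) - 2.
At (2, -1) this is -2.832.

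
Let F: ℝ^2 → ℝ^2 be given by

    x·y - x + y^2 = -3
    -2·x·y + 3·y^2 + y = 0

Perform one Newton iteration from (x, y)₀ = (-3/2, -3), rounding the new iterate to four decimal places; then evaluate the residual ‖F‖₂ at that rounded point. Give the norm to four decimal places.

At (-3/2, -3): F = (18.0000, 15.0000).
Jacobian J = [[y - 1, x + 2·y], [-2·y, -2·x + 6·y + 1]].
At the point, J = [[-4.0000, -7.5000], [6.0000, -14.0000]] (det J = 101.0000).
Solving J·Δ = −F gives Δ = (1.3812, 1.6634).
Then the next iterate is (x, y)₁ = (-0.1188, -1.3366).
Re-evaluating at (-0.1188, -1.3366): F = (5.064088, 3.705323), so ‖F‖₂ = 6.2749.

6.2749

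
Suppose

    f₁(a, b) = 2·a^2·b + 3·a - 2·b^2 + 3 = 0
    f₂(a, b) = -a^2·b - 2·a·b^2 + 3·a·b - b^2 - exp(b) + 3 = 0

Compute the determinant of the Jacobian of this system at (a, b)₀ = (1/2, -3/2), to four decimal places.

J = [[4·a·b + 3, 2·a^2 - 4·b], [-2·a·b - 2·b^2 + 3·b, -a^2 - 4·a·b + 3·a - 2·b - exp(b)]].
At the point, J = [[0.0000, 6.5000], [-7.5000, 7.026870]].
det J = 48.7500.

48.7500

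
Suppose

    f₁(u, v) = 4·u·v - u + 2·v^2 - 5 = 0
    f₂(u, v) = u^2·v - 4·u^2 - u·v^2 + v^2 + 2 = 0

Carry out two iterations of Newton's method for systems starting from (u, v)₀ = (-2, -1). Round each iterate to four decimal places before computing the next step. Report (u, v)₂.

At (-2, -1): F = (7.0000, -15.0000).
Jacobian J = [[4·v - 1, 4·u + 4·v], [2·u·v - 8·u - v^2, u^2 - 2·u·v + 2·v]].
At the point, J = [[-5.0000, -12.0000], [19.0000, -2.0000]] (det J = 238.0000).
Solving J·Δ = −F gives Δ = (0.8151, 0.2437).
Then the next iterate is (u, v)₁ = (-1.1849, -0.7563).
Round to (-1.1849, -0.7563) and repeat: F = (0.913439, -3.428048), J = [[-4.0252, -7.7648], [10.699490, -1.900892]].
Δ = (0.3125, -0.0444), so (u, v)₂ = (-0.8724, -0.8007).

(-0.8724, -0.8007)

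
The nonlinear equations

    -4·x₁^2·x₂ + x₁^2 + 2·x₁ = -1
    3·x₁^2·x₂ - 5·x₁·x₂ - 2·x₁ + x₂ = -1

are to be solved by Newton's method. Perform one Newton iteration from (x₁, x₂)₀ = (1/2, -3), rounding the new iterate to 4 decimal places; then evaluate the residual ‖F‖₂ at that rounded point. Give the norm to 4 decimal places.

2.0551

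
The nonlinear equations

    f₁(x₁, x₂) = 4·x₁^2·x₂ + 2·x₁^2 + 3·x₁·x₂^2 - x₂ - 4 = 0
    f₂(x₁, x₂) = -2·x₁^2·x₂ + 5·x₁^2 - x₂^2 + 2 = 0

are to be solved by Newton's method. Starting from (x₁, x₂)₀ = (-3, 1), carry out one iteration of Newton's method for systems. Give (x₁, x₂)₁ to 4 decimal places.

(-1.6791, 1.2112)

At (-3, 1): F = (40.0000, 28.0000).
Jacobian J = [[8·x₁·x₂ + 4·x₁ + 3·x₂^2, 4·x₁^2 + 6·x₁·x₂ - 1], [-4·x₁·x₂ + 10·x₁, -2·x₁^2 - 2·x₂]].
At the point, J = [[-33.0000, 17.0000], [-18.0000, -20.0000]] (det J = 966.0000).
Solving J·Δ = −F gives Δ = (1.3209, 0.2112).
Then the next iterate is (x₁, x₂)₁ = (-1.6791, 1.2112).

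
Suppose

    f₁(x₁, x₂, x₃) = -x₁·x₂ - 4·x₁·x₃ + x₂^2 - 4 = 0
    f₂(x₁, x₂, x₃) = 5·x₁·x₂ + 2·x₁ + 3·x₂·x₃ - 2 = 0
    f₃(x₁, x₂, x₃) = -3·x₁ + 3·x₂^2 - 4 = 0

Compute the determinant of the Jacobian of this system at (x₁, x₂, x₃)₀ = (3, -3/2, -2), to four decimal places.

J = [[-x₂ - 4·x₃, -x₁ + 2·x₂, -4·x₁], [5·x₂ + 2, 5·x₁ + 3·x₃, 3·x₂], [-3, 6·x₂, 0]].
At the point, J = [[9.5000, -6.0000, -12.0000], [-5.5000, 9.0000, -4.5000], [-3.0000, -9.0000, 0.0000]].
det J = -1383.7500.

-1383.7500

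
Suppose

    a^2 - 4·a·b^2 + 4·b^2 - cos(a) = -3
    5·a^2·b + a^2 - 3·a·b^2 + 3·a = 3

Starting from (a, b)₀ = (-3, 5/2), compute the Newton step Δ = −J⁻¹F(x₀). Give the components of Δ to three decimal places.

At (-3, 5/2): F = (112.98999, 165.750).
Jacobian J = [[2·a - 4·b^2 + sin(a), -8·a·b + 8·b], [10·a·b + 2·a - 3·b^2 + 3, 5·a^2 - 6·a·b]].
At the point, J = [[-31.14112, 80.000], [-96.750, 90.000]] (det J = 4937.29920).
Solving J·Δ = −F gives Δ = (0.626, -1.169).

(0.626, -1.169)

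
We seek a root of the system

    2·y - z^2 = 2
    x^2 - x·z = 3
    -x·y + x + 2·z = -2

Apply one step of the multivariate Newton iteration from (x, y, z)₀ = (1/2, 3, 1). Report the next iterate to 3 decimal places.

At (1/2, 3, 1): F = (3.000, -3.250, 3.000).
Jacobian J = [[0, 2, -2·z], [2·x - z, 0, -x], [-y + 1, -x, 2]].
At the point, J = [[0.000, 2.000, -2.000], [0.000, 0.000, -0.500], [-2.000, -0.500, 2.000]] (det J = 2.000).
Solving J·Δ = −F gives Δ = (-3.000, -8.000, -6.500).
Then the next iterate is (x, y, z)₁ = (-2.500, -5.000, -5.500).

(-2.500, -5.000, -5.500)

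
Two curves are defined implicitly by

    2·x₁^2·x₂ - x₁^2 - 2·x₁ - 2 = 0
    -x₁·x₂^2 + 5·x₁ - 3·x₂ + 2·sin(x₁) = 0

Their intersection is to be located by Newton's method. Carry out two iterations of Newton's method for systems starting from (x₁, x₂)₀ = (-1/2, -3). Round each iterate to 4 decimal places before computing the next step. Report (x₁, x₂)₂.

(-1.6647, -2.5617)

At (-1/2, -3): F = (-2.7500, 10.041149).
Jacobian J = [[4·x₁·x₂ - 2·x₁ - 2, 2·x₁^2], [-x₂^2 + 2·cos(x₁) + 5, -2·x₁·x₂ - 3]].
At the point, J = [[5.0000, 0.5000], [-2.244835, -6.0000]] (det J = -28.877583).
Solving J·Δ = −F gives Δ = (0.3975, 1.5248).
Then the next iterate is (x₁, x₂)₁ = (-0.1025, -1.4752).
Round to (-0.1025, -1.4752) and repeat: F = (-1.836504, 3.931521), J = [[-1.190168, 0.021012], [4.813288, -3.302416]].
Δ = (-1.5622, -1.0865), so (x₁, x₂)₂ = (-1.6647, -2.5617).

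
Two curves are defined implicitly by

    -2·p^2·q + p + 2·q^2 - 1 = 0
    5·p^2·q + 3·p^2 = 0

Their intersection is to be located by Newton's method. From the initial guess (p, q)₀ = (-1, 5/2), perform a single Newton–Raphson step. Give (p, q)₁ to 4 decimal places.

At (-1, 5/2): F = (5.5000, 15.5000).
Jacobian J = [[-4·p·q + 1, -2·p^2 + 4·q], [10·p·q + 6·p, 5·p^2]].
At the point, J = [[11.0000, 8.0000], [-31.0000, 5.0000]] (det J = 303.0000).
Solving J·Δ = −F gives Δ = (0.3185, -1.1254).
Then the next iterate is (p, q)₁ = (-0.6815, 1.3746).

(-0.6815, 1.3746)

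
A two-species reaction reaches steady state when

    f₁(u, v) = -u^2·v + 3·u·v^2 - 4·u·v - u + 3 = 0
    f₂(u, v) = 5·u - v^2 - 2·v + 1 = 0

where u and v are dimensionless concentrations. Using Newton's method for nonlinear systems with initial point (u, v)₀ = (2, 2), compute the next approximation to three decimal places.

(0.600, 1.333)

At (2, 2): F = (1.000, 3.000).
Jacobian J = [[-2·u·v + 3·v^2 - 4·v - 1, -u^2 + 6·u·v - 4·u], [5, -2·v - 2]].
At the point, J = [[-5.000, 12.000], [5.000, -6.000]] (det J = -30.000).
Solving J·Δ = −F gives Δ = (-1.400, -0.667).
Then the next iterate is (u, v)₁ = (0.600, 1.333).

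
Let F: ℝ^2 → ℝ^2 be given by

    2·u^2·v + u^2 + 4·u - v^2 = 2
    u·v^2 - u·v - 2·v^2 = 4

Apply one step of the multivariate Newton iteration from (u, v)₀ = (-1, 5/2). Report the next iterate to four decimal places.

(-1.2170, 0.9954)

At (-1, 5/2): F = (-6.2500, -20.2500).
Jacobian J = [[4·u·v + 2·u + 4, 2·u^2 - 2·v], [v^2 - v, 2·u·v - u - 4·v]].
At the point, J = [[-8.0000, -3.0000], [3.7500, -14.0000]] (det J = 123.2500).
Solving J·Δ = −F gives Δ = (-0.2170, -1.5046).
Then the next iterate is (u, v)₁ = (-1.2170, 0.9954).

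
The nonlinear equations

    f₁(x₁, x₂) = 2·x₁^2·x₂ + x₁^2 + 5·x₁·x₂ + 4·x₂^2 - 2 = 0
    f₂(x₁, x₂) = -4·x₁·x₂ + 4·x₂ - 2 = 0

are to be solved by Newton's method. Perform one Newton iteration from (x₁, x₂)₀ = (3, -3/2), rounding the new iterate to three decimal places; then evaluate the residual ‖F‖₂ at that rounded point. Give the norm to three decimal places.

2.722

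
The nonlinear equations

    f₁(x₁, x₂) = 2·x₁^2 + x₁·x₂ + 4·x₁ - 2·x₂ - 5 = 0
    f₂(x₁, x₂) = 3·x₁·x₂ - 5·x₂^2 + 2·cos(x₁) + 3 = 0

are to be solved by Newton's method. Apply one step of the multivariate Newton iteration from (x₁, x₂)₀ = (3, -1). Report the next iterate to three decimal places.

(1.373, -0.598)

At (3, -1): F = (24.000, -12.97998).
Jacobian J = [[4·x₁ + x₂ + 4, x₁ - 2], [3·x₂ - 2·sin(x₁), 3·x₁ - 10·x₂]].
At the point, J = [[15.000, 1.000], [-3.28224, 19.000]] (det J = 288.28224).
Solving J·Δ = −F gives Δ = (-1.627, 0.402).
Then the next iterate is (x₁, x₂)₁ = (1.373, -0.598).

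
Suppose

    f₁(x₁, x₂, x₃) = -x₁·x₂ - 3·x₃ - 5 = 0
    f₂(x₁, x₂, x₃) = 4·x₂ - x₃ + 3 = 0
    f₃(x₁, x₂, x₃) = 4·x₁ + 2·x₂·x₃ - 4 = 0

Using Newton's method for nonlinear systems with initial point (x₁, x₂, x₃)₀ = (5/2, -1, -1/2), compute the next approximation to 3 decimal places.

(0.224, -1.122, -1.490)

At (5/2, -1, -1/2): F = (-1.000, -0.500, 7.000).
Jacobian J = [[-x₂, -x₁, -3], [0, 4, -1], [4, 2·x₃, 2·x₂]].
At the point, J = [[1.000, -2.500, -3.000], [0.000, 4.000, -1.000], [4.000, -1.000, -2.000]] (det J = 49.000).
Solving J·Δ = −F gives Δ = (-2.276, -0.122, -0.990).
Then the next iterate is (x₁, x₂, x₃)₁ = (0.224, -1.122, -1.490).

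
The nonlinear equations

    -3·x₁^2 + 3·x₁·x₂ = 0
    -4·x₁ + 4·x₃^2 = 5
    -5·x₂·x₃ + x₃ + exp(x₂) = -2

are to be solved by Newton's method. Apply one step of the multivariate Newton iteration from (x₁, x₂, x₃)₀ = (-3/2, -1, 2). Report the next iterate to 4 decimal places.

(-0.3707, 0.0057, 1.2198)

At (-3/2, -1, 2): F = (-2.2500, 17.0000, 14.367879).
Jacobian J = [[-6·x₁ + 3·x₂, 3·x₁, 0], [-4, 0, 8·x₃], [0, -5·x₃ + exp(x₂), -5·x₂ + 1]].
At the point, J = [[6.0000, -4.5000, 0.0000], [-4.0000, 0.0000, 16.0000], [0.0000, -9.632121, 6.0000]] (det J = 816.683574).
Solving J·Δ = −F gives Δ = (1.1293, 1.0057, -0.7802).
Then the next iterate is (x₁, x₂, x₃)₁ = (-0.3707, 0.0057, 1.2198).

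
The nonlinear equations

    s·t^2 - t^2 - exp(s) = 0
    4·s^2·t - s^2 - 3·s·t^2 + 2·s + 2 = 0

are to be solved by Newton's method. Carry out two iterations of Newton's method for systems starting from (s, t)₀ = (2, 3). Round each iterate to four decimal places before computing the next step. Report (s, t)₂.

At (2, 3): F = (1.610944, -4.0000).
Jacobian J = [[t^2 - exp(s), 2·s·t - 2·t], [8·s·t - 2·s - 3·t^2 + 2, 4·s^2 - 6·s·t]].
At the point, J = [[1.610944, 6.0000], [19.0000, -20.0000]] (det J = -146.218878).
Solving J·Δ = −F gives Δ = (-0.0562, -0.2534).
Then the next iterate is (s, t)₁ = (1.9438, 2.7466).
Round to (1.9438, 2.7466) and repeat: F = (0.134605, -0.371184), J = [[0.558567, 5.184482], [18.191694, -16.919613]].
Δ = (-0.0034, -0.0256), so (s, t)₂ = (1.9404, 2.7210).

(1.9404, 2.7210)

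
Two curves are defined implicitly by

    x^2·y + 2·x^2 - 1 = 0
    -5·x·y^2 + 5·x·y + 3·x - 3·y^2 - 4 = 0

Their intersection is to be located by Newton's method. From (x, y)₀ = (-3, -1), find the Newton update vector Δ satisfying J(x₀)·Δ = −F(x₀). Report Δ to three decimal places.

At (-3, -1): F = (8.000, 14.000).
Jacobian J = [[2·x·y + 4·x, x^2], [-5·y^2 + 5·y + 3, -10·x·y + 5·x - 6·y]].
At the point, J = [[-6.000, 9.000], [-7.000, -39.000]] (det J = 297.000).
Solving J·Δ = −F gives Δ = (1.475, 0.094).

(1.475, 0.094)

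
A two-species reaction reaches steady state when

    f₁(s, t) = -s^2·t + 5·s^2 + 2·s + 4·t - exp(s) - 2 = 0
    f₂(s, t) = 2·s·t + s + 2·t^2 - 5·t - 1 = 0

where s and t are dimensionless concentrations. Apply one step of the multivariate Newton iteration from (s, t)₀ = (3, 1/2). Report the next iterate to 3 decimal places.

At (3, 1/2): F = (26.41446, 3.000).
Jacobian J = [[-2·s·t + 10·s - exp(s) + 2, -s^2 + 4], [2·t + 1, 2·s + 4·t - 5]].
At the point, J = [[8.91446, -5.000], [2.000, 3.000]] (det J = 36.74339).
Solving J·Δ = −F gives Δ = (-2.565, 0.710).
Then the next iterate is (s, t)₁ = (0.435, 1.210).

(0.435, 1.210)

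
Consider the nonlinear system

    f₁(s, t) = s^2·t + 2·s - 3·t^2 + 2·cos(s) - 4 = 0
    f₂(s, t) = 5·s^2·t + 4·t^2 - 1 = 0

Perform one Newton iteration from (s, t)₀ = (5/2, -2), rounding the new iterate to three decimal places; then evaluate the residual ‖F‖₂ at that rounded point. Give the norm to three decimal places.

15.522

At (5/2, -2): F = (-25.10229, -47.500).
Jacobian J = [[2·s·t - 2·sin(s) + 2, s^2 - 6·t], [10·s·t, 5·s^2 + 8·t]].
At the point, J = [[-9.19694, 18.250], [-50.000, 15.250]] (det J = 772.24660).
Solving J·Δ = −F gives Δ = (-0.627, 1.060).
Then the next iterate is (s, t)₁ = (1.873, -0.940).
Re-evaluating at (1.873, -0.940): F = (-6.79769, -13.95381), so ‖F‖₂ = 15.522.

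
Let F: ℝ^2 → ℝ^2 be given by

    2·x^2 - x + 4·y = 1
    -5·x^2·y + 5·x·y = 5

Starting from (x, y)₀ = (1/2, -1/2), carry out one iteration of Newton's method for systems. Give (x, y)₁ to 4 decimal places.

(-14.5000, 4.0000)

At (1/2, -1/2): F = (-3.0000, -5.6250).
Jacobian J = [[4·x - 1, 4], [-10·x·y + 5·y, -5·x^2 + 5·x]].
At the point, J = [[1.0000, 4.0000], [0.0000, 1.2500]] (det J = 1.2500).
Solving J·Δ = −F gives Δ = (-15.0000, 4.5000).
Then the next iterate is (x, y)₁ = (-14.5000, 4.0000).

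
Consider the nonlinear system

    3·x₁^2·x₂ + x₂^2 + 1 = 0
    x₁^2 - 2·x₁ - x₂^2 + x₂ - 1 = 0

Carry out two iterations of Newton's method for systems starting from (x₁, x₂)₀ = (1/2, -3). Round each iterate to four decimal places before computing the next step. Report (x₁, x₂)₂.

At (1/2, -3): F = (7.7500, -13.7500).
Jacobian J = [[6·x₁·x₂, 3·x₁^2 + 2·x₂], [2·x₁ - 2, -2·x₂ + 1]].
At the point, J = [[-9.0000, -5.2500], [-1.0000, 7.0000]] (det J = -68.2500).
Solving J·Δ = −F gives Δ = (-0.2628, 1.9267).
Then the next iterate is (x₁, x₂)₁ = (0.2372, -1.0733).
Round to (0.2372, -1.0733) and repeat: F = (1.970809, -3.643409), J = [[-1.527521, -1.977808], [-1.5256, 3.1466]].
Δ = (-0.1284, 1.0956), so (x₁, x₂)₂ = (0.1088, 0.0223).

(0.1088, 0.0223)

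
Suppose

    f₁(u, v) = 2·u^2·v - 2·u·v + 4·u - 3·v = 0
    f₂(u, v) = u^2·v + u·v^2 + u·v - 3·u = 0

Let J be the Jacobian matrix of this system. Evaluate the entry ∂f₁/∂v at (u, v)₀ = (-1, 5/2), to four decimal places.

∂f₁/∂v = 2·u^2 - 2·u - 3.
At (-1, 5/2) this is 1.0000.

1.0000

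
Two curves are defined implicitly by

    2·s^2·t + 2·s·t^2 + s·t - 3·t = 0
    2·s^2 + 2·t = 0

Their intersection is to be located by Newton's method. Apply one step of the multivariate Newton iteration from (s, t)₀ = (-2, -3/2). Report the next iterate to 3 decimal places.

At (-2, -3/2): F = (-13.500, 5.000).
Jacobian J = [[4·s·t + 2·t^2 + t, 2·s^2 + 4·s·t + s - 3], [4·s, 2]].
At the point, J = [[15.000, 15.000], [-8.000, 2.000]] (det J = 150.000).
Solving J·Δ = −F gives Δ = (0.680, 0.220).
Then the next iterate is (s, t)₁ = (-1.320, -1.280).

(-1.320, -1.280)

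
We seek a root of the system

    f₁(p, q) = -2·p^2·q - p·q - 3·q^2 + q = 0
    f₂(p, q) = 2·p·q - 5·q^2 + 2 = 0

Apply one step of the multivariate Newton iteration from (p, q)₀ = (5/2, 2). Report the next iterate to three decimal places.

At (5/2, 2): F = (-40.000, -8.000).
Jacobian J = [[-4·p·q - q, -2·p^2 - p - 6·q + 1], [2·q, 2·p - 10·q]].
At the point, J = [[-22.000, -26.000], [4.000, -15.000]] (det J = 434.000).
Solving J·Δ = −F gives Δ = (-0.903, -0.774).
Then the next iterate is (p, q)₁ = (1.597, 1.226).

(1.597, 1.226)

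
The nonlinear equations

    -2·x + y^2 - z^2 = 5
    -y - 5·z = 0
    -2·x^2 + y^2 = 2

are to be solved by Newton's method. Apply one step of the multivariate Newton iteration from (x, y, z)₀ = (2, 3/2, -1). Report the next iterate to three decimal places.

At (2, 3/2, -1): F = (-7.750, 3.500, -7.750).
Jacobian J = [[-2, 2·y, -2·z], [0, -1, -5], [-4·x, 2·y, 0]].
At the point, J = [[-2.000, 3.000, 2.000], [0.000, -1.000, -5.000], [-8.000, 3.000, 0.000]] (det J = 74.000).
Solving J·Δ = −F gives Δ = (-0.074, 2.385, 0.223).
Then the next iterate is (x, y, z)₁ = (1.926, 3.885, -0.777).

(1.926, 3.885, -0.777)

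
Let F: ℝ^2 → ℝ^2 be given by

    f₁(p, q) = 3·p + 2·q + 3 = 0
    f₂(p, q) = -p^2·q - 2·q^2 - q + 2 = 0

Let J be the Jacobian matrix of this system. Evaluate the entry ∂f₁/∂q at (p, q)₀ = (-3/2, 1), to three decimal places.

2.000

∂f₁/∂q = 2.
At (-3/2, 1) this is 2.000.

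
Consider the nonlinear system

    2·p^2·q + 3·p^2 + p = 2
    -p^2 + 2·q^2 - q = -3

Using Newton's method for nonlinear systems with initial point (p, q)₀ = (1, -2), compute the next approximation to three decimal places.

At (1, -2): F = (-2.000, 12.000).
Jacobian J = [[4·p·q + 6·p + 1, 2·p^2], [-2·p, 4·q - 1]].
At the point, J = [[-1.000, 2.000], [-2.000, -9.000]] (det J = 13.000).
Solving J·Δ = −F gives Δ = (0.462, 1.231).
Then the next iterate is (p, q)₁ = (1.462, -0.769).

(1.462, -0.769)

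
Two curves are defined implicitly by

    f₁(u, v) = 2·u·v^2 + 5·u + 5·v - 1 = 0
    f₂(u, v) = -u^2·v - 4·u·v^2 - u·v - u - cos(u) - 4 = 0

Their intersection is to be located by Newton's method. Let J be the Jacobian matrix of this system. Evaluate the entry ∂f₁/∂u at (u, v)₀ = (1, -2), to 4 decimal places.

∂f₁/∂u = 2·v^2 + 5.
At (1, -2) this is 13.0000.

13.0000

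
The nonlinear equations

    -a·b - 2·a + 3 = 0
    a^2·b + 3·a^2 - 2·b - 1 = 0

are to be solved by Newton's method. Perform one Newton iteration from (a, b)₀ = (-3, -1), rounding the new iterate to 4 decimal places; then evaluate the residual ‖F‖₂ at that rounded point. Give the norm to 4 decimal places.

5.7955

At (-3, -1): F = (6.0000, 19.0000).
Jacobian J = [[-b - 2, -a], [2·a·b + 6·a, a^2 - 2]].
At the point, J = [[-1.0000, 3.0000], [-12.0000, 7.0000]] (det J = 29.0000).
Solving J·Δ = −F gives Δ = (0.5172, -1.8276).
Then the next iterate is (a, b)₁ = (-2.4828, -2.8276).
Re-evaluating at (-2.4828, -2.8276): F = (0.945235, 5.717925), so ‖F‖₂ = 5.7955.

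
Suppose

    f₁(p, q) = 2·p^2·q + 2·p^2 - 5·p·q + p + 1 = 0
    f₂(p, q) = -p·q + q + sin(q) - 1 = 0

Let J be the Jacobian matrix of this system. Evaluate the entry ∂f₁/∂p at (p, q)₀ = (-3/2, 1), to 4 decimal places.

-16.0000

∂f₁/∂p = 4·p·q + 4·p - 5·q + 1.
At (-3/2, 1) this is -16.0000.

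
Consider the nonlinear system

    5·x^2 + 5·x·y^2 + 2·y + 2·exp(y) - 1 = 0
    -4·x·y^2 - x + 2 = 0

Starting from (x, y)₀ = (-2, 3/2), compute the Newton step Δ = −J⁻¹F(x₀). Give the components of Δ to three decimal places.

(1.553, -0.269)

At (-2, 3/2): F = (8.46338, 22.000).
Jacobian J = [[10·x + 5·y^2, 10·x·y + 2·exp(y) + 2], [-4·y^2 - 1, -8·x·y]].
At the point, J = [[-8.750, -19.03662], [-10.000, 24.000]] (det J = -400.36622).
Solving J·Δ = −F gives Δ = (1.553, -0.269).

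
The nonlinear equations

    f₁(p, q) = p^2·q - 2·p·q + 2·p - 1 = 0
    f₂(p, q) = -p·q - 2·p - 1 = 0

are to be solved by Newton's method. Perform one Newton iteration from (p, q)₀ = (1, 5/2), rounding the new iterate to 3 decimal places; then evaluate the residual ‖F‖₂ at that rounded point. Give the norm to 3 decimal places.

1.683

At (1, 5/2): F = (-1.500, -5.500).
Jacobian J = [[2·p·q - 2·q + 2, p^2 - 2·p], [-q - 2, -p]].
At the point, J = [[2.000, -1.000], [-4.500, -1.000]] (det J = -6.500).
Solving J·Δ = −F gives Δ = (-0.615, -2.731).
Then the next iterate is (p, q)₁ = (0.385, -0.231).
Re-evaluating at (0.385, -0.231): F = (-0.08637, -1.68107), so ‖F‖₂ = 1.683.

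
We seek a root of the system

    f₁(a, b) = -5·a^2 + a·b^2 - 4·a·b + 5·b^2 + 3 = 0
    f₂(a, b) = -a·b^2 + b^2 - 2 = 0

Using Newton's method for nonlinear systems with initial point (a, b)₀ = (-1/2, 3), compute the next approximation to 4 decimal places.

At (-1/2, 3): F = (48.2500, 11.5000).
Jacobian J = [[-10·a + b^2 - 4·b, 2·a·b - 4·a + 10·b], [-b^2, -2·a·b + 2·b]].
At the point, J = [[2.0000, 29.0000], [-9.0000, 9.0000]] (det J = 279.0000).
Solving J·Δ = −F gives Δ = (-0.3611, -1.6389).
Then the next iterate is (a, b)₁ = (-0.8611, 1.3611).

(-0.8611, 1.3611)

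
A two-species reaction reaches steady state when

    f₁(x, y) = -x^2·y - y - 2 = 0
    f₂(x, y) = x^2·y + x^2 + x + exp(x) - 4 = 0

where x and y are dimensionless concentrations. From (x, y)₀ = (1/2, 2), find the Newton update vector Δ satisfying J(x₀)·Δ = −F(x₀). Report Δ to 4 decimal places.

(0.3813, -4.2101)

At (1/2, 2): F = (-4.5000, -1.101279).
Jacobian J = [[-2·x·y, -x^2 - 1], [2·x·y + 2·x + exp(x) + 1, x^2]].
At the point, J = [[-2.0000, -1.2500], [5.648721, 0.2500]] (det J = 6.560902).
Solving J·Δ = −F gives Δ = (0.3813, -4.2101).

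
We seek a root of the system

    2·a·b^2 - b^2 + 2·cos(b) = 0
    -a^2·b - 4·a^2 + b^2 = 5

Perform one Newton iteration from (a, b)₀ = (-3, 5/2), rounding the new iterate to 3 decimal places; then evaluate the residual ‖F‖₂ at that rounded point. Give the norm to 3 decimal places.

At (-3, 5/2): F = (-45.35229, -57.250).
Jacobian J = [[2·b^2, 4·a·b - 2·b - 2·sin(b)], [-2·a·b - 8·a, -a^2 + 2·b]].
At the point, J = [[12.500, -36.19694], [39.000, -4.000]] (det J = 1361.68083).
Solving J·Δ = −F gives Δ = (1.389, -0.773).
Then the next iterate is (a, b)₁ = (-1.611, 1.727).
Re-evaluating at (-1.611, 1.727): F = (-12.90338, -16.88087), so ‖F‖₂ = 21.248.

21.248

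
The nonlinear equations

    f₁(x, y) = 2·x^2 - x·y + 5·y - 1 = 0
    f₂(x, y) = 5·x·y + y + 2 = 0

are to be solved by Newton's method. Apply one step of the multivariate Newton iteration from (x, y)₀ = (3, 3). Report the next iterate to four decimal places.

(0.6491, 2.0789)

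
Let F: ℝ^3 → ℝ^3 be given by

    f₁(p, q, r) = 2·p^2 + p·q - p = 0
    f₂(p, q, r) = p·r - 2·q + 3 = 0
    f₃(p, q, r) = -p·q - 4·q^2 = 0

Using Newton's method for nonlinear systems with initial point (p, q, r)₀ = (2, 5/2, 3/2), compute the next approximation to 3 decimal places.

(1.108, 1.238, 0.407)

At (2, 5/2, 3/2): F = (11.000, 1.000, -30.000).
Jacobian J = [[4·p + q - 1, p, 0], [r, -2, p], [-q, -p - 8·q, 0]].
At the point, J = [[9.500, 2.000, 0.000], [1.500, -2.000, 2.000], [-2.500, -22.000, 0.000]] (det J = 408.000).
Solving J·Δ = −F gives Δ = (-0.892, -1.262, -1.093).
Then the next iterate is (p, q, r)₁ = (1.108, 1.238, 0.407).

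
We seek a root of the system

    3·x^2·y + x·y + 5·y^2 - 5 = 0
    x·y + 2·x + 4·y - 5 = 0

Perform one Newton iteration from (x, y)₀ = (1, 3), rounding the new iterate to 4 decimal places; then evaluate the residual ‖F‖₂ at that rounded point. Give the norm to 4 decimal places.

At (1, 3): F = (52.0000, 12.0000).
Jacobian J = [[6·x·y + y, 3·x^2 + x + 10·y], [y + 2, x + 4]].
At the point, J = [[21.0000, 34.0000], [5.0000, 5.0000]] (det J = -65.0000).
Solving J·Δ = −F gives Δ = (-2.2769, -0.1231).
Then the next iterate is (x, y)₁ = (-1.2769, 2.8769).
Re-evaluating at (-1.2769, 2.8769): F = (46.781383, 0.280286), so ‖F‖₂ = 46.7822.

46.7822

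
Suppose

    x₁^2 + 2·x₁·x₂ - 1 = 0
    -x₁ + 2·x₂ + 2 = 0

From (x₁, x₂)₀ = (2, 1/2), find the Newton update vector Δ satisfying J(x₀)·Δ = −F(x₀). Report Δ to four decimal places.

At (2, 1/2): F = (5.0000, 1.0000).
Jacobian J = [[2·x₁ + 2·x₂, 2·x₁], [-1, 2]].
At the point, J = [[5.0000, 4.0000], [-1.0000, 2.0000]] (det J = 14.0000).
Solving J·Δ = −F gives Δ = (-0.4286, -0.7143).

(-0.4286, -0.7143)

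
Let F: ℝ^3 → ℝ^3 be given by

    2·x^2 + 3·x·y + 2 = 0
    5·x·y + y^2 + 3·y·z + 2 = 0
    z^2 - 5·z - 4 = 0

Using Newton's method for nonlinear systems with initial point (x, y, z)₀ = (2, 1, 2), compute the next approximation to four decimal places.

At (2, 1, 2): F = (16.0000, 19.0000, -10.0000).
Jacobian J = [[4·x + 3·y, 3·x, 0], [5·y, 5·x + 2·y + 3·z, 3·y], [0, 0, 2·z - 5]].
At the point, J = [[11.0000, 6.0000, 0.0000], [5.0000, 18.0000, 3.0000], [0.0000, 0.0000, -1.0000]] (det J = -168.0000).
Solving J·Δ = −F gives Δ = (-2.1071, 1.1964, -10.0000).
Then the next iterate is (x, y, z)₁ = (-0.1071, 2.1964, -8.0000).

(-0.1071, 2.1964, -8.0000)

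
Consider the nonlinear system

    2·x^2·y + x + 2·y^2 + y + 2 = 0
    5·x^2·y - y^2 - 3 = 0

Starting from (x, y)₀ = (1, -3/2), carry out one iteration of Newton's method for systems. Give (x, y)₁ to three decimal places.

(0.832, -0.221)

At (1, -3/2): F = (3.000, -12.750).
Jacobian J = [[4·x·y + 1, 2·x^2 + 4·y + 1], [10·x·y, 5·x^2 - 2·y]].
At the point, J = [[-5.000, -3.000], [-15.000, 8.000]] (det J = -85.000).
Solving J·Δ = −F gives Δ = (-0.168, 1.279).
Then the next iterate is (x, y)₁ = (0.832, -0.221).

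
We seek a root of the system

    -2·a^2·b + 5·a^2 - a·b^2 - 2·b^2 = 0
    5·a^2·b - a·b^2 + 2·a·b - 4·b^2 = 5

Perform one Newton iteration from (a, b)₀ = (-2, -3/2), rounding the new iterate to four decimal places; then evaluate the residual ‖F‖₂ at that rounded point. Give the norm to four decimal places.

14.6781

At (-2, -3/2): F = (32.0000, -33.5000).
Jacobian J = [[-4·a·b + 10·a - b^2, -2·a^2 - 2·a·b - 4·b], [10·a·b - b^2 + 2·b, 5·a^2 - 2·a·b + 2·a - 8·b]].
At the point, J = [[-34.2500, -8.0000], [24.7500, 22.0000]] (det J = -555.5000).
Solving J·Δ = −F gives Δ = (0.7849, 0.6397).
Then the next iterate is (a, b)₁ = (-1.2151, -0.8603).
Re-evaluating at (-1.2151, -0.8603): F = (9.341834, -11.321475), so ‖F‖₂ = 14.6781.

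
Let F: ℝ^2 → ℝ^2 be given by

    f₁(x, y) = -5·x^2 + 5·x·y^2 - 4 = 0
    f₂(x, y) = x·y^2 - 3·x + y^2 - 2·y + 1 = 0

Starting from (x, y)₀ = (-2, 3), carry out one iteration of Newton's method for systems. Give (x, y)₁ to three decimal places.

At (-2, 3): F = (-114.000, -8.000).
Jacobian J = [[-10·x + 5·y^2, 10·x·y], [y^2 - 3, 2·x·y + 2·y - 2]].
At the point, J = [[65.000, -60.000], [6.000, -8.000]] (det J = -160.000).
Solving J·Δ = −F gives Δ = (2.700, 1.025).
Then the next iterate is (x, y)₁ = (0.700, 4.025).

(0.700, 4.025)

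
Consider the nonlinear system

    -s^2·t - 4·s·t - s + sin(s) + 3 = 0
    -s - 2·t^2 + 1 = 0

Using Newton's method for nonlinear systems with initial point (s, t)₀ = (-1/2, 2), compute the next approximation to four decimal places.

At (-1/2, 2): F = (6.520574, -6.5000).
Jacobian J = [[-2·s·t - 4·t + cos(s) - 1, -s^2 - 4·s], [-1, -4·t]].
At the point, J = [[-6.122417, 1.7500], [-1.0000, -8.0000]] (det J = 50.729340).
Solving J·Δ = −F gives Δ = (0.8041, -0.9130).
Then the next iterate is (s, t)₁ = (0.3041, 1.0870).

(0.3041, 1.0870)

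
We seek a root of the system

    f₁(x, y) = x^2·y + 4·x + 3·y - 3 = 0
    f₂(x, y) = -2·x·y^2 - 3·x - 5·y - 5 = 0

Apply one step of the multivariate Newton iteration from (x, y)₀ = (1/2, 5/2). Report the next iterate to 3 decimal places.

At (1/2, 5/2): F = (7.125, -25.250).
Jacobian J = [[2·x·y + 4, x^2 + 3], [-2·y^2 - 3, -4·x·y - 5]].
At the point, J = [[6.500, 3.250], [-15.500, -10.000]] (det J = -14.625).
Solving J·Δ = −F gives Δ = (0.739, -3.671).
Then the next iterate is (x, y)₁ = (1.239, -1.171).

(1.239, -1.171)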